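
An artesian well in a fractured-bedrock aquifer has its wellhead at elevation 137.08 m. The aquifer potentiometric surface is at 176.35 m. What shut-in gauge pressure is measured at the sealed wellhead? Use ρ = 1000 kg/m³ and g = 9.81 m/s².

Head above the cap: Δh = 176.35 − 137.08 = 39.27 m.
P = ρgΔh = 1000 × 9.81 × 39.27 = 385239 Pa ≈ 385 kPa.

P ≈ 385 kPa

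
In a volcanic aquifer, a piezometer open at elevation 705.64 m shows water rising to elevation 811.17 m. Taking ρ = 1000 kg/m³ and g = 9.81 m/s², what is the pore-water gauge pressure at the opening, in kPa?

Pressure head ψ = h − z = 811.17 − 705.64 = 105.53 m.
P = ρgψ = 1000 × 9.81 × 105.53 = 1035249 Pa ≈ 1040 kPa.

P ≈ 1040 kPa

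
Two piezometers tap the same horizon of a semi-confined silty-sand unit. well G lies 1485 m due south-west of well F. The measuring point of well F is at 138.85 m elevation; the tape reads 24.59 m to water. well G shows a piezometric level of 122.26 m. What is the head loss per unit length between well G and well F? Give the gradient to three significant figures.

i ≈ 0.00539 m/m

Total head at well F: h = 138.85 − 24.59 = 114.26 m.
Total head at well G: h = 122.26 m (water level in the piezometer is the total head).
Head difference: h(well F) − h(well G) = 114.26 − 122.26 = -8.00 m.
Hydraulic gradient: i = |Δh| / L = 8.00 / 1485 = 0.00539.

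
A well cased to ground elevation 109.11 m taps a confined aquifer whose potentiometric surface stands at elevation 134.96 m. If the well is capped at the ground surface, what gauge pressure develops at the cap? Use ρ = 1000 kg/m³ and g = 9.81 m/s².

P ≈ 254 kPa

Head above the cap: Δh = 134.96 − 109.11 = 25.85 m.
P = ρgΔh = 1000 × 9.81 × 25.85 = 253588 Pa ≈ 254 kPa.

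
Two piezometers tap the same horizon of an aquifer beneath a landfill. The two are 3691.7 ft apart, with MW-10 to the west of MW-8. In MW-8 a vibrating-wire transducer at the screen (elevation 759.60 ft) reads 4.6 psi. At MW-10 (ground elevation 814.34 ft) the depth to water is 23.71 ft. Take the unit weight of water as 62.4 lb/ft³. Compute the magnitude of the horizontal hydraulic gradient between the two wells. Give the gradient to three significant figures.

Pressure head at MW-8: ψ = 144·P/γ = 144 × 4.6 / 62.4 = 10.62 ft.
Total head at MW-8: h = z + ψ = 759.60 + 10.62 = 770.22 ft.
Total head at MW-10: h = 814.34 − 23.71 = 790.63 ft.
Head difference: h(MW-8) − h(MW-10) = 770.22 − 790.63 = -20.41 ft.
Hydraulic gradient: i = |Δh| / L = 20.41 / 3691.7 = 0.00553.

i ≈ 0.00553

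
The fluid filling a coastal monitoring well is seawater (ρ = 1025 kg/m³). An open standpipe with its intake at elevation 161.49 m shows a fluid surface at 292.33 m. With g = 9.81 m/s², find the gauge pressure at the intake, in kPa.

P ≈ 1320 kPa

Pressure head ψ = h − z = 292.33 − 161.49 = 130.84 m.
P = ρgψ = 1025 × 9.81 × 130.84 = 1315629 Pa ≈ 1320 kPa.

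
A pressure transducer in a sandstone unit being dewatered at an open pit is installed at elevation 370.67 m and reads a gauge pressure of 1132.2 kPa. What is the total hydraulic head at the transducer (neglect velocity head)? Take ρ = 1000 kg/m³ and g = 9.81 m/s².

h ≈ 486.08 m

ψ = P/(ρg) = 1132.2×1000 / (1000 × 9.81) = 115.41 m.
h = z + ψ = 370.67 + 115.41 = 486.08 m.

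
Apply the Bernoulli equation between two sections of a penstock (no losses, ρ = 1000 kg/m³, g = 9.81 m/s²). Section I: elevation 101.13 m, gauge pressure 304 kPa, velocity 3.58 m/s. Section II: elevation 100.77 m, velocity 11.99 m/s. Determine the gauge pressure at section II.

P₂ ≈ 242 kPa

Pressure head at I: ψ₁ = P₁/(ρg) = 304×1000 / (1000 × 9.81) = 30.99 m.
Velocity heads: v₁²/2g = 3.58²/19.62 = 0.653 m; v₂²/2g = 11.99²/19.62 = 7.327 m.
Total head H = z₁ + ψ₁ + v₁²/2g = 101.13 + 30.99 + 0.653 = 132.77 m.
ψ₂ = H − z₂ − v₂²/2g = 132.77 − 100.77 − 7.327 = 24.67 m.
P₂ = ρgψ₂ = 1000 × 9.81 × 24.67 ≈ 242 kPa.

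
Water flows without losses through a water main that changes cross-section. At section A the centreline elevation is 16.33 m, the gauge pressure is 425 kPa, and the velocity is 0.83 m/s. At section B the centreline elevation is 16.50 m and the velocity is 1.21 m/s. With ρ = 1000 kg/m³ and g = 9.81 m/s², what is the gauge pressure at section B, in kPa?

Pressure head at A: ψ₁ = P₁/(ρg) = 425×1000 / (1000 × 9.81) = 43.32 m.
Velocity heads: v₁²/2g = 0.83²/19.62 = 0.035 m; v₂²/2g = 1.21²/19.62 = 0.075 m.
Total head H = z₁ + ψ₁ + v₁²/2g = 16.33 + 43.32 + 0.035 = 59.68 m.
ψ₂ = H − z₂ − v₂²/2g = 59.68 − 16.50 − 0.075 = 43.10 m.
P₂ = ρgψ₂ = 1000 × 9.81 × 43.10 ≈ 423 kPa.

P₂ ≈ 423 kPa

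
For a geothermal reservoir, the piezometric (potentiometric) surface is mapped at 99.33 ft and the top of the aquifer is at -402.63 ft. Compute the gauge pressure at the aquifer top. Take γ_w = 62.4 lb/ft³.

Pressure head at the aquifer top: ψ = h − z = 99.33 − (-402.63) = 501.96 ft.
P = γψ/144 = 62.4 × 501.96 / 144 = 218 psi.

P ≈ 218 psi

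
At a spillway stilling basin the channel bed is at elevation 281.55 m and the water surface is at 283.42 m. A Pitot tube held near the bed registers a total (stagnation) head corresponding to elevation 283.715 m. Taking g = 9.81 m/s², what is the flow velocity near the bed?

Near the bed, under hydrostatic conditions, the piezometric head (z + ψ) equals the free-surface elevation, 283.42 m.
Velocity head = total − piezometric = 283.715 − 283.42 = 0.295 m.
v = √(2g·h_v) = √(2 × 9.81 × 0.295) = 2.41 m/s.

v ≈ 2.41 m/s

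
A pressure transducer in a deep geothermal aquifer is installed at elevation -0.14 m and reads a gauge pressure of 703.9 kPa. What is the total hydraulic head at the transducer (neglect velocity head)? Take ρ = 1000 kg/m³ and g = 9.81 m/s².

h ≈ 71.61 m

ψ = P/(ρg) = 703.9×1000 / (1000 × 9.81) = 71.75 m.
h = z + ψ = -0.14 + 71.75 = 71.61 m.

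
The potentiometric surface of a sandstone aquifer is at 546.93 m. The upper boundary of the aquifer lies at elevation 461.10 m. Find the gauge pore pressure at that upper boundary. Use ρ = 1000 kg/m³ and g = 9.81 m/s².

Pressure head at the aquifer top: ψ = h − z = 546.93 − 461.10 = 85.83 m.
P = ρgψ = 1000 × 9.81 × 85.83 = 841992 Pa ≈ 842 kPa.

P ≈ 842 kPa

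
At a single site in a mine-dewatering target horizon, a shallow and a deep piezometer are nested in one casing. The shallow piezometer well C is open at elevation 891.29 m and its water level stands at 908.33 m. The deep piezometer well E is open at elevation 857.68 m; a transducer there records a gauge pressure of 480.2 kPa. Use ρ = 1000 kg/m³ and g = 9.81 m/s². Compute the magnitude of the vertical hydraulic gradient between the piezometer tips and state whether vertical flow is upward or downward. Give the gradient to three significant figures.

Total head at well C: h = 908.33 m (water level in the standpipe).
Pressure head at well E: ψ = P/(ρg) = 480.2×1000 / (1000 × 9.81) = 48.95 m.
Total head at well E: h = z + ψ = 857.68 + 48.95 = 906.63 m.
Δh = h(well C) − h(well E) = 908.33 − 906.63 = 1.70 m.
Vertical separation Δz = 891.29 − 857.68 = 33.61 m.
|i_v| = |Δh| / Δz = 1.70 / 33.61 = 0.0506.
Head is higher in the shallow piezometer, so vertical flow is downward (recharge condition).

|i_v| ≈ 0.0506; vertical flow is downward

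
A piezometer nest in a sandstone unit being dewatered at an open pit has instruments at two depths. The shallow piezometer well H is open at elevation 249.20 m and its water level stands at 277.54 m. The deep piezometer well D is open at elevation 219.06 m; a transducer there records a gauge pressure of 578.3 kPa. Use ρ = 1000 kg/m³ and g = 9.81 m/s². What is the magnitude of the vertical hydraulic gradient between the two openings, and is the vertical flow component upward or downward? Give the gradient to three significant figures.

Total head at well H: h = 277.54 m (water level in the standpipe).
Pressure head at well D: ψ = P/(ρg) = 578.3×1000 / (1000 × 9.81) = 58.95 m.
Total head at well D: h = z + ψ = 219.06 + 58.95 = 278.01 m.
Δh = h(well H) − h(well D) = 277.54 − 278.01 = -0.47 m.
Vertical separation Δz = 249.20 − 219.06 = 30.14 m.
|i_v| = |Δh| / Δz = 0.47 / 30.14 = 0.0156.
Head is higher in the deep piezometer, so vertical flow is upward (discharge condition).

|i_v| ≈ 0.0156; vertical flow is upward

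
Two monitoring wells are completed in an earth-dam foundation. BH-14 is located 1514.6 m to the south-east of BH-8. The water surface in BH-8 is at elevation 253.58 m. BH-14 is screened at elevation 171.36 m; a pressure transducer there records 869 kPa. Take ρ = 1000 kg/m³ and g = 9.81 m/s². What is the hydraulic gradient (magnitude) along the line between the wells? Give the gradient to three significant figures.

i ≈ 0.00420

Total head at BH-8: h = 253.58 m (water level in the piezometer is the total head).
Pressure head at BH-14: ψ = P/(ρg) = 869×1000 / (1000 × 9.81) = 88.58 m.
Total head at BH-14: h = z + ψ = 171.36 + 88.58 = 259.94 m.
Head difference: h(BH-8) − h(BH-14) = 253.58 − 259.94 = -6.36 m.
Hydraulic gradient: i = |Δh| / L = 6.36 / 1514.6 = 0.00420.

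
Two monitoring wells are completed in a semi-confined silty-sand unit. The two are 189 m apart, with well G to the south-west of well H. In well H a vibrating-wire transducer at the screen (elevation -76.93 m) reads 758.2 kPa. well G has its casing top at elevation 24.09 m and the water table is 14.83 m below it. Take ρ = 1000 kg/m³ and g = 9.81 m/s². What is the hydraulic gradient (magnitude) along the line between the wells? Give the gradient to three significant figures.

Pressure head at well H: ψ = P/(ρg) = 758.2×1000 / (1000 × 9.81) = 77.29 m.
Total head at well H: h = z + ψ = -76.93 + 77.29 = 0.36 m.
Total head at well G: h = 24.09 − 14.83 = 9.26 m.
Head difference: h(well H) − h(well G) = 0.36 − 9.26 = -8.90 m.
Hydraulic gradient: i = |Δh| / L = 8.90 / 189 = 0.0471.

i ≈ 0.0471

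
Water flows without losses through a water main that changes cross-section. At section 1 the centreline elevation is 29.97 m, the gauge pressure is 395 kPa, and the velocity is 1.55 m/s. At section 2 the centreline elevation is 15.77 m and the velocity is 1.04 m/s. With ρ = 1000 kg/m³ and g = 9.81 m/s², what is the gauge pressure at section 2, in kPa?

P₂ ≈ 535 kPa

Pressure head at 1: ψ₁ = P₁/(ρg) = 395×1000 / (1000 × 9.81) = 40.27 m.
Velocity heads: v₁²/2g = 1.55²/19.62 = 0.122 m; v₂²/2g = 1.04²/19.62 = 0.055 m.
Total head H = z₁ + ψ₁ + v₁²/2g = 29.97 + 40.27 + 0.122 = 70.36 m.
ψ₂ = H − z₂ − v₂²/2g = 70.36 − 15.77 − 0.055 = 54.54 m.
P₂ = ρgψ₂ = 1000 × 9.81 × 54.54 ≈ 535 kPa.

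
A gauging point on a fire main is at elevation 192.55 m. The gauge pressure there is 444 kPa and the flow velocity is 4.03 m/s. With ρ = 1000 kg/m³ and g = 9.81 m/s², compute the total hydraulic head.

h ≈ 238.64 m

Pressure head ψ = P/(ρg) = 444×1000 / (1000 × 9.81) = 45.26 m.
Velocity head = v²/(2g) = 4.03² / (2 × 9.81) = 0.828 m.
h = z + ψ + v²/(2g) = 192.55 + 45.26 + 0.828 = 238.64 m.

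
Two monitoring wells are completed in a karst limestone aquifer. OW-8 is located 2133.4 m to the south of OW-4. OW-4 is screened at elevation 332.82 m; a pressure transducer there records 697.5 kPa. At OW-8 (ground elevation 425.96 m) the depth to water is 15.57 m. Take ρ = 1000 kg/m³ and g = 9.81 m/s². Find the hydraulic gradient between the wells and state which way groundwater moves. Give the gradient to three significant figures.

i ≈ 0.00303; groundwater flows toward the north

Pressure head at OW-4: ψ = P/(ρg) = 697.5×1000 / (1000 × 9.81) = 71.10 m.
Total head at OW-4: h = z + ψ = 332.82 + 71.10 = 403.92 m.
Total head at OW-8: h = 425.96 − 15.57 = 410.39 m.
Head difference: h(OW-4) − h(OW-8) = 403.92 − 410.39 = -6.47 m.
Hydraulic gradient: i = |Δh| / L = 6.47 / 2133.4 = 0.00303.
Flow is from higher to lower head: from OW-8 toward OW-4, i.e. toward the north.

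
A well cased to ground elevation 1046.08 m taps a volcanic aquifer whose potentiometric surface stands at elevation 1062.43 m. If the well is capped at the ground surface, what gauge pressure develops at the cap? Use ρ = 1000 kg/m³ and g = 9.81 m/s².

P ≈ 160 kPa

Head above the cap: Δh = 1062.43 − 1046.08 = 16.35 m.
P = ρgΔh = 1000 × 9.81 × 16.35 = 160394 Pa ≈ 160 kPa.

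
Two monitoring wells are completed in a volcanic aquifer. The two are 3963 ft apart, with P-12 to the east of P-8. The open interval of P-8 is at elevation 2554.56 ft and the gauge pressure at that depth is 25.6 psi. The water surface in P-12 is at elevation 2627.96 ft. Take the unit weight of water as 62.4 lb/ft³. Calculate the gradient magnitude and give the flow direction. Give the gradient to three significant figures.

Pressure head at P-8: ψ = 144·P/γ = 144 × 25.6 / 62.4 = 59.08 ft.
Total head at P-8: h = z + ψ = 2554.56 + 59.08 = 2613.64 ft.
Total head at P-12: h = 2627.96 ft (water level in the piezometer is the total head).
Head difference: h(P-8) − h(P-12) = 2613.64 − 2627.96 = -14.32 ft.
Hydraulic gradient: i = |Δh| / L = 14.32 / 3963 = 0.00361.
Flow is from higher to lower head: from P-12 toward P-8, i.e. toward the west.

i ≈ 0.00361; groundwater flows toward the west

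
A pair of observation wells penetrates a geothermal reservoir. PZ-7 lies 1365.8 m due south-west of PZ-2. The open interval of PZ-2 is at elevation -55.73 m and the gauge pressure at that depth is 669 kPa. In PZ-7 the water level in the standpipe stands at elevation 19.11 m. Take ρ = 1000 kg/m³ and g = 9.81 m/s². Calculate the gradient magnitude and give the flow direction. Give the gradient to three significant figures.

i ≈ 0.00486; groundwater flows toward the north-east

Pressure head at PZ-2: ψ = P/(ρg) = 669×1000 / (1000 × 9.81) = 68.20 m.
Total head at PZ-2: h = z + ψ = -55.73 + 68.20 = 12.47 m.
Total head at PZ-7: h = 19.11 m (water level in the piezometer is the total head).
Head difference: h(PZ-2) − h(PZ-7) = 12.47 − 19.11 = -6.64 m.
Hydraulic gradient: i = |Δh| / L = 6.64 / 1365.8 = 0.00486.
Flow is from higher to lower head: from PZ-7 toward PZ-2, i.e. toward the north-east.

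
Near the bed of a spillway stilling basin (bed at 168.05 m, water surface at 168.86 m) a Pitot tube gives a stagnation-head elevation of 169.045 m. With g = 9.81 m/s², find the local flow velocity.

Near the bed, under hydrostatic conditions, the piezometric head (z + ψ) equals the free-surface elevation, 168.86 m.
Velocity head = total − piezometric = 169.045 − 168.86 = 0.185 m.
v = √(2g·h_v) = √(2 × 9.81 × 0.185) = 1.91 m/s.

v ≈ 1.91 m/s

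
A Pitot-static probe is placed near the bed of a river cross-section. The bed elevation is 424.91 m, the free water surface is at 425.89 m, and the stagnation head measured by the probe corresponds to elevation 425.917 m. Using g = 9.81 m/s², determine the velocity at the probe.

v ≈ 0.728 m/s

Near the bed, under hydrostatic conditions, the piezometric head (z + ψ) equals the free-surface elevation, 425.89 m.
Velocity head = total − piezometric = 425.917 − 425.89 = 0.027 m.
v = √(2g·h_v) = √(2 × 9.81 × 0.027) = 0.728 m/s.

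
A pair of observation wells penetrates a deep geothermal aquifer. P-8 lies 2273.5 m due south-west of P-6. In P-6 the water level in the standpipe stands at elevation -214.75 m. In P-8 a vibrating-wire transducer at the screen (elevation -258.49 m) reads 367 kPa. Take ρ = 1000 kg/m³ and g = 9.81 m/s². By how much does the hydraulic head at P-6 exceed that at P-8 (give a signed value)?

Total head at P-6: h = -214.75 m (water level in the piezometer is the total head).
Pressure head at P-8: ψ = P/(ρg) = 367×1000 / (1000 × 9.81) = 37.41 m.
Total head at P-8: h = z + ψ = -258.49 + 37.41 = -221.08 m.
Head difference: h(P-6) − h(P-8) = -214.75 − (-221.08) = 6.33 m.

Δh ≈ 6.33 m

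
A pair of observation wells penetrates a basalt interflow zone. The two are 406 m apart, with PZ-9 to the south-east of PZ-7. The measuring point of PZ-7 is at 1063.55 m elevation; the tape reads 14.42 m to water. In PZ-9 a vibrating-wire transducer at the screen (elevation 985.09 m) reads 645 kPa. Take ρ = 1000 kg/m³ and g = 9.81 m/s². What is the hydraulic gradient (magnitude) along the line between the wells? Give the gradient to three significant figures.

i ≈ 0.00421

Total head at PZ-7: h = 1063.55 − 14.42 = 1049.13 m.
Pressure head at PZ-9: ψ = P/(ρg) = 645×1000 / (1000 × 9.81) = 65.75 m.
Total head at PZ-9: h = z + ψ = 985.09 + 65.75 = 1050.84 m.
Head difference: h(PZ-7) − h(PZ-9) = 1049.13 − 1050.84 = -1.71 m.
Hydraulic gradient: i = |Δh| / L = 1.71 / 406 = 0.00421.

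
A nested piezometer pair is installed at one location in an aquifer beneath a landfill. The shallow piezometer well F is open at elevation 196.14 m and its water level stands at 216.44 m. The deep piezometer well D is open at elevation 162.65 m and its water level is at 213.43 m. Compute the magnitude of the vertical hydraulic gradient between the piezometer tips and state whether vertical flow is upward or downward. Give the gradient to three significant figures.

Total head at well F: h = 216.44 m (water level in the standpipe).
Total head at well D: h = 213.43 m.
Δh = h(well F) − h(well D) = 216.44 − 213.43 = 3.01 m.
Vertical separation Δz = 196.14 − 162.65 = 33.49 m.
|i_v| = |Δh| / Δz = 3.01 / 33.49 = 0.0899.
Head is higher in the shallow piezometer, so vertical flow is downward (recharge condition).

|i_v| ≈ 0.0899; vertical flow is downward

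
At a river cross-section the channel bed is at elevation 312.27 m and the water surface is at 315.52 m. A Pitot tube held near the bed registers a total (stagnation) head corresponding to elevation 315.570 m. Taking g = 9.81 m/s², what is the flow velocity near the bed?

v ≈ 0.990 m/s

Near the bed, under hydrostatic conditions, the piezometric head (z + ψ) equals the free-surface elevation, 315.52 m.
Velocity head = total − piezometric = 315.570 − 315.52 = 0.050 m.
v = √(2g·h_v) = √(2 × 9.81 × 0.050) = 0.990 m/s.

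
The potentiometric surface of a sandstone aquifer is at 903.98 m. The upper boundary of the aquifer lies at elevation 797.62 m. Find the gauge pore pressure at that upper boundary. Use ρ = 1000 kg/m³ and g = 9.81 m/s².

P ≈ 1040 kPa

Pressure head at the aquifer top: ψ = h − z = 903.98 − 797.62 = 106.36 m.
P = ρgψ = 1000 × 9.81 × 106.36 = 1043392 Pa ≈ 1040 kPa.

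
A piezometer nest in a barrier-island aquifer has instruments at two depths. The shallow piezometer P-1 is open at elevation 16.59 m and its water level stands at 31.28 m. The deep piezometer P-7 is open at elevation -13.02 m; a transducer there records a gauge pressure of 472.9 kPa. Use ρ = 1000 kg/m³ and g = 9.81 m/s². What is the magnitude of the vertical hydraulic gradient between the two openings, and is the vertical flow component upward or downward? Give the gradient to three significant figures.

|i_v| ≈ 0.132; vertical flow is upward

Total head at P-1: h = 31.28 m (water level in the standpipe).
Pressure head at P-7: ψ = P/(ρg) = 472.9×1000 / (1000 × 9.81) = 48.21 m.
Total head at P-7: h = z + ψ = -13.02 + 48.21 = 35.19 m.
Δh = h(P-1) − h(P-7) = 31.28 − 35.19 = -3.91 m.
Vertical separation Δz = 16.59 − (-13.02) = 29.61 m.
|i_v| = |Δh| / Δz = 3.91 / 29.61 = 0.132.
Head is higher in the deep piezometer, so vertical flow is upward (discharge condition).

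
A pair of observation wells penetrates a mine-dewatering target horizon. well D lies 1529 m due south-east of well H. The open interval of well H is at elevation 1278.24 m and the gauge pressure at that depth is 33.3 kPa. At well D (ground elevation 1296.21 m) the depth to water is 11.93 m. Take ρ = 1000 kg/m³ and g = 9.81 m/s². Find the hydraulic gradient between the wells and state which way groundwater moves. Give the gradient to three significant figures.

Pressure head at well H: ψ = P/(ρg) = 33.3×1000 / (1000 × 9.81) = 3.39 m.
Total head at well H: h = z + ψ = 1278.24 + 3.39 = 1281.63 m.
Total head at well D: h = 1296.21 − 11.93 = 1284.28 m.
Head difference: h(well H) − h(well D) = 1281.63 − 1284.28 = -2.65 m.
Hydraulic gradient: i = |Δh| / L = 2.65 / 1529 = 0.00173.
Flow is from higher to lower head: from well D toward well H, i.e. toward the north-west.

i ≈ 0.00173; groundwater flows toward the north-west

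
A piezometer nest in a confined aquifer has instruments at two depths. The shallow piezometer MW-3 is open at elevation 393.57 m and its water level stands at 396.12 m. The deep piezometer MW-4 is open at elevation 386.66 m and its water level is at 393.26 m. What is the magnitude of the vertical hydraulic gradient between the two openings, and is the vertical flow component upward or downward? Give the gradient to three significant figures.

|i_v| ≈ 0.414; vertical flow is downward

Total head at MW-3: h = 396.12 m (water level in the standpipe).
Total head at MW-4: h = 393.26 m.
Δh = h(MW-3) − h(MW-4) = 396.12 − 393.26 = 2.86 m.
Vertical separation Δz = 393.57 − 386.66 = 6.91 m.
|i_v| = |Δh| / Δz = 2.86 / 6.91 = 0.414.
Head is higher in the shallow piezometer, so vertical flow is downward (recharge condition).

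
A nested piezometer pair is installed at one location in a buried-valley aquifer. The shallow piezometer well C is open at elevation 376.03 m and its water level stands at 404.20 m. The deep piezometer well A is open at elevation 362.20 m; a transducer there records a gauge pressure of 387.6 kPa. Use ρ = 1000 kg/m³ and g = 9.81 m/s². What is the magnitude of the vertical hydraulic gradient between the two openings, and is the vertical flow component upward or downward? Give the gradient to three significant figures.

|i_v| ≈ 0.180; vertical flow is downward

Total head at well C: h = 404.20 m (water level in the standpipe).
Pressure head at well A: ψ = P/(ρg) = 387.6×1000 / (1000 × 9.81) = 39.51 m.
Total head at well A: h = z + ψ = 362.20 + 39.51 = 401.71 m.
Δh = h(well C) − h(well A) = 404.20 − 401.71 = 2.49 m.
Vertical separation Δz = 376.03 − 362.20 = 13.83 m.
|i_v| = |Δh| / Δz = 2.49 / 13.83 = 0.180.
Head is higher in the shallow piezometer, so vertical flow is downward (recharge condition).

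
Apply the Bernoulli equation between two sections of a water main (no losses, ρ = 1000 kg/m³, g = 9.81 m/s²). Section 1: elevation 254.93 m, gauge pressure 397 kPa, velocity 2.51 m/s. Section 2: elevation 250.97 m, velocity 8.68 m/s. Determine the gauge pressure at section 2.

Pressure head at 1: ψ₁ = P₁/(ρg) = 397×1000 / (1000 × 9.81) = 40.47 m.
Velocity heads: v₁²/2g = 2.51²/19.62 = 0.321 m; v₂²/2g = 8.68²/19.62 = 3.840 m.
Total head H = z₁ + ψ₁ + v₁²/2g = 254.93 + 40.47 + 0.321 = 295.72 m.
ψ₂ = H − z₂ − v₂²/2g = 295.72 − 250.97 − 3.840 = 40.91 m.
P₂ = ρgψ₂ = 1000 × 9.81 × 40.91 ≈ 401 kPa.

P₂ ≈ 401 kPa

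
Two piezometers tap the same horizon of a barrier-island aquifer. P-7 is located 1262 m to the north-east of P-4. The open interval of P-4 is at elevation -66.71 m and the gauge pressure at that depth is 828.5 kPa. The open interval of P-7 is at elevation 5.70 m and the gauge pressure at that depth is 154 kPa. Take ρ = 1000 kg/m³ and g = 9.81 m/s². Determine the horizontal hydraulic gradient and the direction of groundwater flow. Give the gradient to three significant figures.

Pressure head at P-4: ψ = P/(ρg) = 828.5×1000 / (1000 × 9.81) = 84.45 m.
Total head at P-4: h = z + ψ = -66.71 + 84.45 = 17.74 m.
Pressure head at P-7: ψ = P/(ρg) = 154×1000 / (1000 × 9.81) = 15.70 m.
Total head at P-7: h = z + ψ = 5.70 + 15.70 = 21.40 m.
Head difference: h(P-4) − h(P-7) = 17.74 − 21.40 = -3.66 m.
Hydraulic gradient: i = |Δh| / L = 3.66 / 1262 = 0.00290.
Flow is from higher to lower head: from P-7 toward P-4, i.e. toward the south-west.

i ≈ 0.00290; groundwater flows toward the south-west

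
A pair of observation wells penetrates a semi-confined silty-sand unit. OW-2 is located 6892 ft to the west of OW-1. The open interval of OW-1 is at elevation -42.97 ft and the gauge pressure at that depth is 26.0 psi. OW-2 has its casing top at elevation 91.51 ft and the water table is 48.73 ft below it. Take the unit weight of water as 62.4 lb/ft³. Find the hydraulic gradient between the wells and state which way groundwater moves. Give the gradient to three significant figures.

Pressure head at OW-1: ψ = 144·P/γ = 144 × 26.0 / 62.4 = 60.00 ft.
Total head at OW-1: h = z + ψ = -42.97 + 60.00 = 17.03 ft.
Total head at OW-2: h = 91.51 − 48.73 = 42.78 ft.
Head difference: h(OW-1) − h(OW-2) = 17.03 − 42.78 = -25.75 ft.
Hydraulic gradient: i = |Δh| / L = 25.75 / 6892 = 0.00374.
Flow is from higher to lower head: from OW-2 toward OW-1, i.e. toward the east.

i ≈ 0.00374; groundwater flows toward the east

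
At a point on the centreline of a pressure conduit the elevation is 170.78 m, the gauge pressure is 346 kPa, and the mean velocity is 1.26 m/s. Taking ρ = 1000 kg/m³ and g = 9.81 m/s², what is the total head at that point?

h ≈ 206.13 m

Pressure head ψ = P/(ρg) = 346×1000 / (1000 × 9.81) = 35.27 m.
Velocity head = v²/(2g) = 1.26² / (2 × 9.81) = 0.081 m.
h = z + ψ + v²/(2g) = 170.78 + 35.27 + 0.081 = 206.13 m.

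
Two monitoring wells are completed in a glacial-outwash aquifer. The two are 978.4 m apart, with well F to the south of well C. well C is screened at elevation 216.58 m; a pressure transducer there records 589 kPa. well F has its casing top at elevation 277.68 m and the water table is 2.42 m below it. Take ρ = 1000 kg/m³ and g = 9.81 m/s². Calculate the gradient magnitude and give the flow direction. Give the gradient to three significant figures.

Pressure head at well C: ψ = P/(ρg) = 589×1000 / (1000 × 9.81) = 60.04 m.
Total head at well C: h = z + ψ = 216.58 + 60.04 = 276.62 m.
Total head at well F: h = 277.68 − 2.42 = 275.26 m.
Head difference: h(well C) − h(well F) = 276.62 − 275.26 = 1.36 m.
Hydraulic gradient: i = |Δh| / L = 1.36 / 978.4 = 0.00139.
Flow is from higher to lower head: from well C toward well F, i.e. toward the south.

i ≈ 0.00139; groundwater flows toward the south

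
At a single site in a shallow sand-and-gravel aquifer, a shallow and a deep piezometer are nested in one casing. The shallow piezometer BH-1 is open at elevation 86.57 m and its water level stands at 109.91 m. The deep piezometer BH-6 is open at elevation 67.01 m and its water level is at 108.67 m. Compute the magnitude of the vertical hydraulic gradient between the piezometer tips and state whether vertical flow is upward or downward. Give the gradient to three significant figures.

|i_v| ≈ 0.0634; vertical flow is downward

Total head at BH-1: h = 109.91 m (water level in the standpipe).
Total head at BH-6: h = 108.67 m.
Δh = h(BH-1) − h(BH-6) = 109.91 − 108.67 = 1.24 m.
Vertical separation Δz = 86.57 − 67.01 = 19.56 m.
|i_v| = |Δh| / Δz = 1.24 / 19.56 = 0.0634.
Head is higher in the shallow piezometer, so vertical flow is downward (recharge condition).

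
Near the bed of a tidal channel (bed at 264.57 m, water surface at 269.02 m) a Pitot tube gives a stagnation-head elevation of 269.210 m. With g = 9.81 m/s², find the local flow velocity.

v ≈ 1.93 m/s

Near the bed, under hydrostatic conditions, the piezometric head (z + ψ) equals the free-surface elevation, 269.02 m.
Velocity head = total − piezometric = 269.210 − 269.02 = 0.190 m.
v = √(2g·h_v) = √(2 × 9.81 × 0.190) = 1.93 m/s.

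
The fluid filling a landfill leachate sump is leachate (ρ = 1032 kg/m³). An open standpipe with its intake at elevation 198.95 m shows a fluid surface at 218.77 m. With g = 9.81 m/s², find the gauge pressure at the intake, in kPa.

P ≈ 201 kPa

Pressure head ψ = h − z = 218.77 − 198.95 = 19.82 m.
P = ρgψ = 1032 × 9.81 × 19.82 = 200656 Pa ≈ 201 kPa.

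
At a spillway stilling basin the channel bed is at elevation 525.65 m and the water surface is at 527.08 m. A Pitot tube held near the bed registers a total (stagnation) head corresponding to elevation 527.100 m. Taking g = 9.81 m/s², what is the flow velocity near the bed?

v ≈ 0.626 m/s

Near the bed, under hydrostatic conditions, the piezometric head (z + ψ) equals the free-surface elevation, 527.08 m.
Velocity head = total − piezometric = 527.100 − 527.08 = 0.020 m.
v = √(2g·h_v) = √(2 × 9.81 × 0.020) = 0.626 m/s.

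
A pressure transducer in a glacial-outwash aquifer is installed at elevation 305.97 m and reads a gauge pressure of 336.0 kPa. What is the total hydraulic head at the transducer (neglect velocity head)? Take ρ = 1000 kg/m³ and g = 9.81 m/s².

h ≈ 340.22 m

ψ = P/(ρg) = 336.0×1000 / (1000 × 9.81) = 34.25 m.
h = z + ψ = 305.97 + 34.25 = 340.22 m.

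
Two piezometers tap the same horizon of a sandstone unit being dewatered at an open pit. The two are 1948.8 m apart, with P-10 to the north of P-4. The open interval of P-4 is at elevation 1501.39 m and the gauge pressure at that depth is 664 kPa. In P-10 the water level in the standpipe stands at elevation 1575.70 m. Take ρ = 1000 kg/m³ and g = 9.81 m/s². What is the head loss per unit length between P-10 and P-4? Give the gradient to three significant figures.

Pressure head at P-4: ψ = P/(ρg) = 664×1000 / (1000 × 9.81) = 67.69 m.
Total head at P-4: h = z + ψ = 1501.39 + 67.69 = 1569.08 m.
Total head at P-10: h = 1575.70 m (water level in the piezometer is the total head).
Head difference: h(P-4) − h(P-10) = 1569.08 − 1575.70 = -6.62 m.
Hydraulic gradient: i = |Δh| / L = 6.62 / 1948.8 = 0.00340.

i ≈ 0.00340 m/m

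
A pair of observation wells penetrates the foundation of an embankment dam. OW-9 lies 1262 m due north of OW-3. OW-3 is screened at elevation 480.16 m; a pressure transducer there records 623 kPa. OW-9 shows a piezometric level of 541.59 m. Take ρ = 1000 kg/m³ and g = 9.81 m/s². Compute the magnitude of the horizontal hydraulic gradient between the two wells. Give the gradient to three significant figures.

Pressure head at OW-3: ψ = P/(ρg) = 623×1000 / (1000 × 9.81) = 63.51 m.
Total head at OW-3: h = z + ψ = 480.16 + 63.51 = 543.67 m.
Total head at OW-9: h = 541.59 m (water level in the piezometer is the total head).
Head difference: h(OW-3) − h(OW-9) = 543.67 − 541.59 = 2.08 m.
Hydraulic gradient: i = |Δh| / L = 2.08 / 1262 = 0.00165.

i ≈ 0.00165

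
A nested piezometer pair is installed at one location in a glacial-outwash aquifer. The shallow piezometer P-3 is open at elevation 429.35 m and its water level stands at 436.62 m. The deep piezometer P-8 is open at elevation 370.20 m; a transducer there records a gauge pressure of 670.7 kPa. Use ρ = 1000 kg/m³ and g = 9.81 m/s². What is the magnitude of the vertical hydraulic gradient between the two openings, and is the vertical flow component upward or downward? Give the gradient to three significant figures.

|i_v| ≈ 0.0330; vertical flow is upward

Total head at P-3: h = 436.62 m (water level in the standpipe).
Pressure head at P-8: ψ = P/(ρg) = 670.7×1000 / (1000 × 9.81) = 68.37 m.
Total head at P-8: h = z + ψ = 370.20 + 68.37 = 438.57 m.
Δh = h(P-3) − h(P-8) = 436.62 − 438.57 = -1.95 m.
Vertical separation Δz = 429.35 − 370.20 = 59.15 m.
|i_v| = |Δh| / Δz = 1.95 / 59.15 = 0.0330.
Head is higher in the deep piezometer, so vertical flow is upward (discharge condition).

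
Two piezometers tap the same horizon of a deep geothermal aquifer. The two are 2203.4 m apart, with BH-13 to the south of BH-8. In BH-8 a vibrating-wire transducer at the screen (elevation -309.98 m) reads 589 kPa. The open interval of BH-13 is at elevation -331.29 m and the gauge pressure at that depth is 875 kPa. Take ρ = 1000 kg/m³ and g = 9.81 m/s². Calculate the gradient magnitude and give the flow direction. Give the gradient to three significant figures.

i ≈ 0.00356; groundwater flows toward the north

Pressure head at BH-8: ψ = P/(ρg) = 589×1000 / (1000 × 9.81) = 60.04 m.
Total head at BH-8: h = z + ψ = -309.98 + 60.04 = -249.94 m.
Pressure head at BH-13: ψ = P/(ρg) = 875×1000 / (1000 × 9.81) = 89.19 m.
Total head at BH-13: h = z + ψ = -331.29 + 89.19 = -242.10 m.
Head difference: h(BH-8) − h(BH-13) = -249.94 − (-242.10) = -7.84 m.
Hydraulic gradient: i = |Δh| / L = 7.84 / 2203.4 = 0.00356.
Flow is from higher to lower head: from BH-13 toward BH-8, i.e. toward the north.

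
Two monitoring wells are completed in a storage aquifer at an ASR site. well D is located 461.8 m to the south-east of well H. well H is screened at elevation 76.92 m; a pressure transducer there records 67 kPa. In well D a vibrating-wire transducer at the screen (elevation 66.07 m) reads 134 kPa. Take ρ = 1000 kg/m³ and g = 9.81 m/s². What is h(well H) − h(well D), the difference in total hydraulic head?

Δh ≈ 4.02 m

Pressure head at well H: ψ = P/(ρg) = 67×1000 / (1000 × 9.81) = 6.83 m.
Total head at well H: h = z + ψ = 76.92 + 6.83 = 83.75 m.
Pressure head at well D: ψ = P/(ρg) = 134×1000 / (1000 × 9.81) = 13.66 m.
Total head at well D: h = z + ψ = 66.07 + 13.66 = 79.73 m.
Head difference: h(well H) − h(well D) = 83.75 − 79.73 = 4.02 m.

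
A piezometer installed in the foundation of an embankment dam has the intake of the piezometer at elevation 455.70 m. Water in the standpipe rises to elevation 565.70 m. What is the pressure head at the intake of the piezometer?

ψ ≈ 110.00 m

Total head h = 565.70 m (the water-surface elevation in the piezometer).
Pressure head ψ = h − z = 565.70 − 455.70 = 110.00 m.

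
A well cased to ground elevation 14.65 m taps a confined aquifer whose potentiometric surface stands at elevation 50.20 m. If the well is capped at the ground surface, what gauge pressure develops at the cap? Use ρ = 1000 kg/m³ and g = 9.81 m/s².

P ≈ 349 kPa

Head above the cap: Δh = 50.20 − 14.65 = 35.55 m.
P = ρgΔh = 1000 × 9.81 × 35.55 = 348746 Pa ≈ 349 kPa.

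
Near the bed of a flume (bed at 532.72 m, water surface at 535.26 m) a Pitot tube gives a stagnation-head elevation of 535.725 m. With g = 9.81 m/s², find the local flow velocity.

v ≈ 3.02 m/s

Near the bed, under hydrostatic conditions, the piezometric head (z + ψ) equals the free-surface elevation, 535.26 m.
Velocity head = total − piezometric = 535.725 − 535.26 = 0.465 m.
v = √(2g·h_v) = √(2 × 9.81 × 0.465) = 3.02 m/s.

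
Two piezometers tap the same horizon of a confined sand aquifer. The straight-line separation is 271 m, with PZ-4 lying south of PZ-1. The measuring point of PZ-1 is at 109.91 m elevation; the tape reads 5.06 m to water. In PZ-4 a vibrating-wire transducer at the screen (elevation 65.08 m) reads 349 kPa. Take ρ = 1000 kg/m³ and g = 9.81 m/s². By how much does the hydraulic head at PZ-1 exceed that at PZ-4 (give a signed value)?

Δh ≈ 4.19 m

Total head at PZ-1: h = 109.91 − 5.06 = 104.85 m.
Pressure head at PZ-4: ψ = P/(ρg) = 349×1000 / (1000 × 9.81) = 35.58 m.
Total head at PZ-4: h = z + ψ = 65.08 + 35.58 = 100.66 m.
Head difference: h(PZ-1) − h(PZ-4) = 104.85 − 100.66 = 4.19 m.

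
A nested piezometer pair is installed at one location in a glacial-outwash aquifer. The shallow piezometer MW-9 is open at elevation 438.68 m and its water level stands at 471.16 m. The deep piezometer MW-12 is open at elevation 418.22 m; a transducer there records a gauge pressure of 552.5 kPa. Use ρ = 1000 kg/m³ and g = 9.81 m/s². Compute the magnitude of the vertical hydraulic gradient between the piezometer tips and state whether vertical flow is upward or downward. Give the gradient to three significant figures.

Total head at MW-9: h = 471.16 m (water level in the standpipe).
Pressure head at MW-12: ψ = P/(ρg) = 552.5×1000 / (1000 × 9.81) = 56.32 m.
Total head at MW-12: h = z + ψ = 418.22 + 56.32 = 474.54 m.
Δh = h(MW-9) − h(MW-12) = 471.16 − 474.54 = -3.38 m.
Vertical separation Δz = 438.68 − 418.22 = 20.46 m.
|i_v| = |Δh| / Δz = 3.38 / 20.46 = 0.165.
Head is higher in the deep piezometer, so vertical flow is upward (discharge condition).

|i_v| ≈ 0.165; vertical flow is upward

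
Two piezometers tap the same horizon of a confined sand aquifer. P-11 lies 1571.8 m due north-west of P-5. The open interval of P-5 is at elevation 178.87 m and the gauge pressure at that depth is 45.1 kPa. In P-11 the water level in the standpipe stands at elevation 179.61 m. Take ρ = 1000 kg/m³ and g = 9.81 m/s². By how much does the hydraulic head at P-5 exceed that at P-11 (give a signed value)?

Δh ≈ 3.86 m

Pressure head at P-5: ψ = P/(ρg) = 45.1×1000 / (1000 × 9.81) = 4.60 m.
Total head at P-5: h = z + ψ = 178.87 + 4.60 = 183.47 m.
Total head at P-11: h = 179.61 m (water level in the piezometer is the total head).
Head difference: h(P-5) − h(P-11) = 183.47 − 179.61 = 3.86 m.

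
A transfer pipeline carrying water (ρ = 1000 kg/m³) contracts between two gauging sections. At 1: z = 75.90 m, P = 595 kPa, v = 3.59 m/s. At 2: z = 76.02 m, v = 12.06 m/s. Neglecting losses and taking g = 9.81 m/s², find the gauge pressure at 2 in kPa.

Pressure head at 1: ψ₁ = P₁/(ρg) = 595×1000 / (1000 × 9.81) = 60.65 m.
Velocity heads: v₁²/2g = 3.59²/19.62 = 0.657 m; v₂²/2g = 12.06²/19.62 = 7.413 m.
Total head H = z₁ + ψ₁ + v₁²/2g = 75.90 + 60.65 + 0.657 = 137.21 m.
ψ₂ = H − z₂ − v₂²/2g = 137.21 − 76.02 − 7.413 = 53.78 m.
P₂ = ρgψ₂ = 1000 × 9.81 × 53.78 ≈ 528 kPa.

P₂ ≈ 528 kPa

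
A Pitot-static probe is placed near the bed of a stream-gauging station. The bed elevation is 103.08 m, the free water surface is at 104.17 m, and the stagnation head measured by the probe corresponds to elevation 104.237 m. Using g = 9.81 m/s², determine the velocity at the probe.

v ≈ 1.15 m/s

Near the bed, under hydrostatic conditions, the piezometric head (z + ψ) equals the free-surface elevation, 104.17 m.
Velocity head = total − piezometric = 104.237 − 104.17 = 0.067 m.
v = √(2g·h_v) = √(2 × 9.81 × 0.067) = 1.15 m/s.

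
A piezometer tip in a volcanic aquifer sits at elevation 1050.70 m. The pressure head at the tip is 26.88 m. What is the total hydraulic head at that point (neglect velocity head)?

h ≈ 1077.58 m

h = z + ψ = 1050.70 + 26.88 = 1077.58 m.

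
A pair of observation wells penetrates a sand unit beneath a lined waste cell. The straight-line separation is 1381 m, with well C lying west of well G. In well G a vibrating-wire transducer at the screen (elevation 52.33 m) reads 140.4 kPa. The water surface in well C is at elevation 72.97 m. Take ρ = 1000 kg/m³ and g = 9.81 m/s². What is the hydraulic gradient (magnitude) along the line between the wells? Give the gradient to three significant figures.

Pressure head at well G: ψ = P/(ρg) = 140.4×1000 / (1000 × 9.81) = 14.31 m.
Total head at well G: h = z + ψ = 52.33 + 14.31 = 66.64 m.
Total head at well C: h = 72.97 m (water level in the piezometer is the total head).
Head difference: h(well G) − h(well C) = 66.64 − 72.97 = -6.33 m.
Hydraulic gradient: i = |Δh| / L = 6.33 / 1381 = 0.00458.

i ≈ 0.00458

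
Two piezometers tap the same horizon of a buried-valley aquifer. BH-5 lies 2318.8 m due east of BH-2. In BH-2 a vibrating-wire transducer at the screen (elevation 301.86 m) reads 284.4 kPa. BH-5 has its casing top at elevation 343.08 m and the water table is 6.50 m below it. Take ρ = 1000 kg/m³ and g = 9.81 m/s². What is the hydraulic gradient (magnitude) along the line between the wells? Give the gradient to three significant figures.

i ≈ 0.00247

Pressure head at BH-2: ψ = P/(ρg) = 284.4×1000 / (1000 × 9.81) = 28.99 m.
Total head at BH-2: h = z + ψ = 301.86 + 28.99 = 330.85 m.
Total head at BH-5: h = 343.08 − 6.50 = 336.58 m.
Head difference: h(BH-2) − h(BH-5) = 330.85 − 336.58 = -5.73 m.
Hydraulic gradient: i = |Δh| / L = 5.73 / 2318.8 = 0.00247.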